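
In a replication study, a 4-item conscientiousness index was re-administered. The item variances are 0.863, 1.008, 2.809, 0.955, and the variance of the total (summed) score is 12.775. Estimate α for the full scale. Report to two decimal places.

α = 0.75

sum of item variances = 0.863 + 1.008 + 2.809 + 0.955 = 5.635
α = (k/(k−1))·(1 − sum of item variances/total variance) = (4/3)·(1 − 5.635/12.775) = 0.75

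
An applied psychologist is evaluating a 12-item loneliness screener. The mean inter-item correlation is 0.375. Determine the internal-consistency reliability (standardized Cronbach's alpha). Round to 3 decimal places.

Standardized α = k·r̄ / (1 + (k−1)·r̄) = 12 × 0.375 / (1 + 11 × 0.375)
  = 4.5000 / 5.1250 = 0.878

α = 0.878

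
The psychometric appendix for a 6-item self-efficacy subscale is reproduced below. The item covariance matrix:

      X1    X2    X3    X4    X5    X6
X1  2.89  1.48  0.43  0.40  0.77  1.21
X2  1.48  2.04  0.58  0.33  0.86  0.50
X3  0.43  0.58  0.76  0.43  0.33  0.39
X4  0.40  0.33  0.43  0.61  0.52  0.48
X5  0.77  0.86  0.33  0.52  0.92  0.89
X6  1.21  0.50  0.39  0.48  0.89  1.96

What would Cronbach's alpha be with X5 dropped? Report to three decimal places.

Cronbach's alpha = 0.752

Remaining items: X1, X2, X3, X4, X6 (k = 5).
ΣVar(i) = 2.89 + 2.04 + 0.76 + 0.61 + 1.96 = 8.26
σ²_total = 8.26 + 2 × 6.23 = 20.72
α (item deleted) = (5/4)·(1 − 8.26/20.72) = 0.752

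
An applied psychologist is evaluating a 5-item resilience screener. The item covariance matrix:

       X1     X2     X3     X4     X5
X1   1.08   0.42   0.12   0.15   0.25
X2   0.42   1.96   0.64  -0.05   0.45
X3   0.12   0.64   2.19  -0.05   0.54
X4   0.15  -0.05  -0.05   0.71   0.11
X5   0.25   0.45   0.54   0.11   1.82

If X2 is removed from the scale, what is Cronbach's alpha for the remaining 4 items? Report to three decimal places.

Remaining items: X1, X3, X4, X5 (k = 4).
sum of item variances = 1.08 + 2.19 + 0.71 + 1.82 = 5.80
σ²_T = 5.80 + 2 × 1.12 = 8.04
α (item deleted) = (4/3)·(1 − 5.80/8.04) = 0.371

α = 0.371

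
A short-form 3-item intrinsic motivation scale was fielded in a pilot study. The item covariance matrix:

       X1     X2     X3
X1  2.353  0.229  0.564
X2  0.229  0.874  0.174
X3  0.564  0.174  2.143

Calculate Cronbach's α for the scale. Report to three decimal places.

ΣVar(i) = 2.353 + 0.874 + 2.143 = 5.370
Sum of off-diagonal covariances = 0.967
σ²_total = 5.370 + 2 × 0.967 = 7.304
α = (k/(k−1))·(1 − ΣVar(i)/σ²_total) = (3/2)·(1 − 5.370/7.304) = 0.397

α = 0.397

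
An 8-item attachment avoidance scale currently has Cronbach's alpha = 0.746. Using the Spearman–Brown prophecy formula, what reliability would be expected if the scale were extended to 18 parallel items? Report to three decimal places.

predicted reliability = 0.869

Length factor m = 18/8 = 2.2500
α' = m·α / (1 + (m−1)·α)
   = 18/8 × 0.746 / (1 + (18/8 − 1) × 0.746)
   = 1.6785 / 1.9325 = 0.869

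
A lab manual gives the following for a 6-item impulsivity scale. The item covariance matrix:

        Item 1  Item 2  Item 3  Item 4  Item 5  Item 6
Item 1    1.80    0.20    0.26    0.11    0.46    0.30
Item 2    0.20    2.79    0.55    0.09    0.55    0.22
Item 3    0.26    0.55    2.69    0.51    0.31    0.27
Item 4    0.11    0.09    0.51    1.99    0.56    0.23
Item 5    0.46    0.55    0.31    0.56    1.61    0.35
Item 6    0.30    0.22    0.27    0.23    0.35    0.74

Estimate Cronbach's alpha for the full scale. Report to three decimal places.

α = 0.553

sum of item variances = 1.80 + 2.79 + 2.69 + 1.99 + 1.61 + 0.74 = 11.62
Σ_{i<j} σ_ij = 4.97
σ²_T = 11.62 + 2 × 4.97 = 21.56
α = (k/(k−1))·(1 − sum of item variances/σ²_T) = (6/5)·(1 − 11.62/21.56) = 0.553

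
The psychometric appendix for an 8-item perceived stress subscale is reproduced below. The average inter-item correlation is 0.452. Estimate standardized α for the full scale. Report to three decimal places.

Standardized α = k·r̄ / (1 + (k−1)·r̄) = 8 × 0.452 / (1 + 7 × 0.452)
  = 3.6160 / 4.1640 = 0.868

α = 0.868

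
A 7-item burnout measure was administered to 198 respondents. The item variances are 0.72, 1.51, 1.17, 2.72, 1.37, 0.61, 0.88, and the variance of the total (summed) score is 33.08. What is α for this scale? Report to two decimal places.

ΣVar(i) = 0.72 + 1.51 + 1.17 + 2.72 + 1.37 + 0.61 + 0.88 = 8.98
α = (k/(k−1))·(1 − ΣVar(i)/Var(T)) = (7/6)·(1 − 8.98/33.08) = 0.85

α = 0.85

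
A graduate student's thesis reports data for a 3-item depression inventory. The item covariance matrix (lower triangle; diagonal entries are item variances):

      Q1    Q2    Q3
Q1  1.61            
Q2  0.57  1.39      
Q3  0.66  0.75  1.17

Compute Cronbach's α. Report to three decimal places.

Σσᵢ² = 1.61 + 1.39 + 1.17 = 4.17
Σ_{i<j} σ_ij = 1.98
σ²_T = 4.17 + 2 × 1.98 = 8.13
α = (k/(k−1))·(1 − Σσᵢ²/σ²_T) = (3/2)·(1 − 4.17/8.13) = 0.731

Cronbach's α = 0.731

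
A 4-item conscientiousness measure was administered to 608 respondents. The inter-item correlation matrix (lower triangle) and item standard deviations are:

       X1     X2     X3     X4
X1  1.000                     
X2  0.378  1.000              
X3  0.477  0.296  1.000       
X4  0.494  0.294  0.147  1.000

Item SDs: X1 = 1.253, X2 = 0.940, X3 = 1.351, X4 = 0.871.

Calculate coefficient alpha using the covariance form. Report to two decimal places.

Σσ²ᵢ = 1.253² + 0.940² + 1.351² + 0.871² = 5.0375
Covariances σ_ij = r_ij · s_i · s_j:
  σ(X1,X2) = 0.378 × 1.253 × 0.940 = 0.4452
  σ(X1,X3) = 0.477 × 1.253 × 1.351 = 0.8075
  σ(X1,X4) = 0.494 × 1.253 × 0.871 = 0.5391
  σ(X2,X3) = 0.296 × 0.940 × 1.351 = 0.3759
  σ(X2,X4) = 0.294 × 0.940 × 0.871 = 0.2407
  σ(X3,X4) = 0.147 × 1.351 × 0.871 = 0.1730
σ²_T = Σσ²ᵢ + 2·Σσ_ij = 5.0375 + 2 × 2.5814 = 10.2003
α = (4/3)·(1 − 5.0375/10.2003) = 0.67

coefficient alpha = 0.67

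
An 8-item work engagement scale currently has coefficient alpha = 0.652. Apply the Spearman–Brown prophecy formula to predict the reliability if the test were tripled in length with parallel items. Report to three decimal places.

predicted reliability = 0.849

Length factor m = 3
α' = m·α / (1 + (m−1)·α)
   = 3 × 0.652 / (1 + (3 − 1) × 0.652)
   = 1.9560 / 2.3040 = 0.849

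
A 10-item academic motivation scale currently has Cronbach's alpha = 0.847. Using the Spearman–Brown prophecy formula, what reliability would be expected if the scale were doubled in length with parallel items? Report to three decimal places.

predicted reliability = 0.917

Length factor m = 2
α' = m·α / (1 + (m−1)·α)
   = 2 × 0.847 / (1 + (2 − 1) × 0.847)
   = 1.6940 / 1.8470 = 0.917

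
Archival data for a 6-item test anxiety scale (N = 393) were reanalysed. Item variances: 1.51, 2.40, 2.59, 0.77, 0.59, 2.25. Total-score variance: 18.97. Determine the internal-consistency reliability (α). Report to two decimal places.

ΣVar(i) = 1.51 + 2.40 + 2.59 + 0.77 + 0.59 + 2.25 = 10.11
α = (k/(k−1))·(1 − ΣVar(i)/σ²_total) = (6/5)·(1 − 10.11/18.97) = 0.56

α = 0.56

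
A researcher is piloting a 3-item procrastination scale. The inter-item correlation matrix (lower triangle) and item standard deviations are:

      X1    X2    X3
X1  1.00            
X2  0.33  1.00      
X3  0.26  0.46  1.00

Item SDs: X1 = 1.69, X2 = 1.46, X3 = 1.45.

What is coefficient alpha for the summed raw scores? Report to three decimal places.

α = 0.609

Σσ²ᵢ = 1.69² + 1.46² + 1.45² = 7.0902
Covariances σ_ij = r_ij · s_i · s_j:
  σ(X1,X2) = 0.33 × 1.69 × 1.46 = 0.8142
  σ(X1,X3) = 0.26 × 1.69 × 1.45 = 0.6371
  σ(X2,X3) = 0.46 × 1.46 × 1.45 = 0.9738
σ²_T = Σσ²ᵢ + 2·Σσ_ij = 7.0902 + 2 × 2.4251 = 11.9404
α = (3/2)·(1 − 7.0902/11.9404) = 0.609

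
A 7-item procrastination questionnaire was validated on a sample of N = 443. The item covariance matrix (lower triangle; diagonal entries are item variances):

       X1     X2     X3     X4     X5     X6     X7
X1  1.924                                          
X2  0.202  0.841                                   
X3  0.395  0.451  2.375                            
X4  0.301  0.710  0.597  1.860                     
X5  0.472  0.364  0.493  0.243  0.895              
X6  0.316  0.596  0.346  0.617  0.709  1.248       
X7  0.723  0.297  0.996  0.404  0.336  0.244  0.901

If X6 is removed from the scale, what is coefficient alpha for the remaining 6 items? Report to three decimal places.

Remaining items: X1, X2, X3, X4, X5, X7 (k = 6).
ΣVar(i) = 1.924 + 0.841 + 2.375 + 1.860 + 0.895 + 0.901 = 8.796
total variance = 8.796 + 2 × 6.984 = 22.764
α (item deleted) = (6/5)·(1 − 8.796/22.764) = 0.736

coefficient alpha = 0.736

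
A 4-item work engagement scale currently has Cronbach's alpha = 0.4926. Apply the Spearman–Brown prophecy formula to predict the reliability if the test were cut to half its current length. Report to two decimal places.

predicted reliability = 0.33

Length factor m = 1/2
α' = m·α / (1 − (1−m)·α)
   = 1/2 × 0.4926 / (1 − (1 − 1/2) × 0.4926)
   = 0.2463 / 0.7537 = 0.33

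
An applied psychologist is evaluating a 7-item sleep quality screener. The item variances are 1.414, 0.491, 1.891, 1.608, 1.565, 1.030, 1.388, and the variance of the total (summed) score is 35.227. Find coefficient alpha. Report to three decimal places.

α = 0.856

Σσ²ᵢ = 1.414 + 0.491 + 1.891 + 1.608 + 1.565 + 1.030 + 1.388 = 9.387
α = (k/(k−1))·(1 − Σσ²ᵢ/σ²_T) = (7/6)·(1 − 9.387/35.227) = 0.856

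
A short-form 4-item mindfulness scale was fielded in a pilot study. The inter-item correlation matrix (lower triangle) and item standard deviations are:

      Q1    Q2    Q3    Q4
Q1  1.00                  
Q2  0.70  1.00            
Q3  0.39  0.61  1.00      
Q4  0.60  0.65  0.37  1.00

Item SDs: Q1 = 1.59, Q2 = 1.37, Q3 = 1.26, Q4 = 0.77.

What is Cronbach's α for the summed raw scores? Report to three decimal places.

α = 0.813

Σσ²ᵢ = 1.59² + 1.37² + 1.26² + 0.77² = 6.5855
Covariances σ_ij = r_ij · s_i · s_j:
  σ(Q1,Q2) = 0.70 × 1.59 × 1.37 = 1.5248
  σ(Q1,Q3) = 0.39 × 1.59 × 1.26 = 0.7813
  σ(Q1,Q4) = 0.60 × 1.59 × 0.77 = 0.7346
  σ(Q2,Q3) = 0.61 × 1.37 × 1.26 = 1.0530
  σ(Q2,Q4) = 0.65 × 1.37 × 0.77 = 0.6857
  σ(Q3,Q4) = 0.37 × 1.26 × 0.77 = 0.3590
σ²_T = Σσ²ᵢ + 2·Σσ_ij = 6.5855 + 2 × 5.1384 = 16.8623
α = (4/3)·(1 − 6.5855/16.8623) = 0.813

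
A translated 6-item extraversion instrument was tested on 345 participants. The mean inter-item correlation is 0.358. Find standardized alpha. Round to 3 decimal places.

α = 0.770

Standardized α = k·r̄ / (1 + (k−1)·r̄) = 6 × 0.358 / (1 + 5 × 0.358)
  = 2.1480 / 2.7900 = 0.770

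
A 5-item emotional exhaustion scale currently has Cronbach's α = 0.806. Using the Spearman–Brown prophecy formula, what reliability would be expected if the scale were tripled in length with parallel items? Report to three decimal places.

predicted reliability = 0.926

Length factor m = 3
α' = m·α / (1 + (m−1)·α)
   = 3 × 0.806 / (1 + (3 − 1) × 0.806)
   = 2.4180 / 2.6120 = 0.926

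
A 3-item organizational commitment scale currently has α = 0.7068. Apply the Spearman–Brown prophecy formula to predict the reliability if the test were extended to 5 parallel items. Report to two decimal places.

predicted reliability = 0.80

Length factor m = 5/3 = 1.6667
α' = m·α / (1 + (m−1)·α)
   = 5/3 × 0.7068 / (1 + (5/3 − 1) × 0.7068)
   = 1.1780 / 1.4712 = 0.80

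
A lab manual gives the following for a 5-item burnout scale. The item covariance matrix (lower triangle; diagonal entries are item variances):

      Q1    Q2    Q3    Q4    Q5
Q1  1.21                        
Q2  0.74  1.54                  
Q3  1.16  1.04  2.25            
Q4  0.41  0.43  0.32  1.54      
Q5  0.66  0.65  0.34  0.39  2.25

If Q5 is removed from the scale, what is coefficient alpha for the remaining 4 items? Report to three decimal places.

Remaining items: Q1, Q2, Q3, Q4 (k = 4).
Σσᵢ² = 1.21 + 1.54 + 2.25 + 1.54 = 6.54
total variance = 6.54 + 2 × 4.10 = 14.74
α (item deleted) = (4/3)·(1 − 6.54/14.74) = 0.742

α = 0.742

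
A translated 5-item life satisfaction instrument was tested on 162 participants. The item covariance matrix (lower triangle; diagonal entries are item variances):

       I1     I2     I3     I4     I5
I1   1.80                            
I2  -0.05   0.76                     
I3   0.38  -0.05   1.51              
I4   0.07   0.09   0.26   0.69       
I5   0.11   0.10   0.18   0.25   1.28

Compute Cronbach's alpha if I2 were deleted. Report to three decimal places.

Cronbach's alpha = 0.428

Remaining items: I1, I3, I4, I5 (k = 4).
sum of item variances = 1.80 + 1.51 + 0.69 + 1.28 = 5.28
σ²_total = 5.28 + 2 × 1.25 = 7.78
α (item deleted) = (4/3)·(1 − 5.28/7.78) = 0.428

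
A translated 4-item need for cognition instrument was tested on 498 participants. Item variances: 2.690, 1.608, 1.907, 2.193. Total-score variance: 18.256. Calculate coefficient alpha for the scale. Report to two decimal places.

coefficient alpha = 0.72

Σσᵢ² = 2.690 + 1.608 + 1.907 + 2.193 = 8.398
α = (k/(k−1))·(1 − Σσᵢ²/total variance) = (4/3)·(1 − 8.398/18.256) = 0.72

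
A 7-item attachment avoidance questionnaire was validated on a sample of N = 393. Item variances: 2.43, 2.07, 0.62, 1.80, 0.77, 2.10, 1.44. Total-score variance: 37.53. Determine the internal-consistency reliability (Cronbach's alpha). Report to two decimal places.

α = 0.82

sum of item variances = 2.43 + 2.07 + 0.62 + 1.80 + 0.77 + 2.10 + 1.44 = 11.23
α = (k/(k−1))·(1 − sum of item variances/Var(T)) = (7/6)·(1 − 11.23/37.53) = 0.82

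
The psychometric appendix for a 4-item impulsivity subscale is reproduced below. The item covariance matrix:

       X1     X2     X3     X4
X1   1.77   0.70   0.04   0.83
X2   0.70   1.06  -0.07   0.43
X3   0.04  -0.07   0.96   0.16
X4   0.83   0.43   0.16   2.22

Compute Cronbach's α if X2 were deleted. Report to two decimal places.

α = 0.44

Remaining items: X1, X3, X4 (k = 3).
sum of item variances = 1.77 + 0.96 + 2.22 = 4.95
Var(T) = 4.95 + 2 × 1.03 = 7.01
α (item deleted) = (3/2)·(1 − 4.95/7.01) = 0.44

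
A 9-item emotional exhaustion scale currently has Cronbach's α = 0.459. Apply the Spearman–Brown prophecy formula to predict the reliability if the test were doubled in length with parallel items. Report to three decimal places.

predicted reliability = 0.629

Length factor m = 2
α' = m·α / (1 + (m−1)·α)
   = 2 × 0.459 / (1 + (2 − 1) × 0.459)
   = 0.9180 / 1.4590 = 0.629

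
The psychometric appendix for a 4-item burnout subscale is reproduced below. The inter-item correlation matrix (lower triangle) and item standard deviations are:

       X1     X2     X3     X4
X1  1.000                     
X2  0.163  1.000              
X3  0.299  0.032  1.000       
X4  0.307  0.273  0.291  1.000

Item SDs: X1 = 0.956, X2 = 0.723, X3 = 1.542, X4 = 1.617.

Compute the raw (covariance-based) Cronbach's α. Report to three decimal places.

Σσ²ᵢ = 0.956² + 0.723² + 1.542² + 1.617² = 6.4291
Covariances σ_ij = r_ij · s_i · s_j:
  σ(X1,X2) = 0.163 × 0.956 × 0.723 = 0.1127
  σ(X1,X3) = 0.299 × 0.956 × 1.542 = 0.4408
  σ(X1,X4) = 0.307 × 0.956 × 1.617 = 0.4746
  σ(X2,X3) = 0.032 × 0.723 × 1.542 = 0.0357
  σ(X2,X4) = 0.273 × 0.723 × 1.617 = 0.3192
  σ(X3,X4) = 0.291 × 1.542 × 1.617 = 0.7256
σ²_T = Σσ²ᵢ + 2·Σσ_ij = 6.4291 + 2 × 2.1086 = 10.6463
α = (4/3)·(1 − 6.4291/10.6463) = 0.528

Cronbach's α = 0.528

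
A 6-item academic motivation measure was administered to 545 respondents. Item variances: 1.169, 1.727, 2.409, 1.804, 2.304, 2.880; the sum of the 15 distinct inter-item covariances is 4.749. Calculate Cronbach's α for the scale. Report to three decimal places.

sum of item variances = 1.169 + 1.727 + 2.409 + 1.804 + 2.304 + 2.880 = 12.293
Sum of distinct covariances = 4.749
σ²_total = sum of item variances + 2·Σcov = 12.293 + 2 × 4.749 = 21.791
α = (6/5)·(1 − 12.293/21.791) = 0.523

Cronbach's α = 0.523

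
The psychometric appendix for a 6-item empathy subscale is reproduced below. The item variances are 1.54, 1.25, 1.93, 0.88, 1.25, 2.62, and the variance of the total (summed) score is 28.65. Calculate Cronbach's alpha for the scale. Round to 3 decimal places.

Cronbach's alpha = 0.803

Σσ²ᵢ = 1.54 + 1.25 + 1.93 + 0.88 + 1.25 + 2.62 = 9.47
α = (k/(k−1))·(1 − Σσ²ᵢ/total variance) = (6/5)·(1 − 9.47/28.65) = 0.803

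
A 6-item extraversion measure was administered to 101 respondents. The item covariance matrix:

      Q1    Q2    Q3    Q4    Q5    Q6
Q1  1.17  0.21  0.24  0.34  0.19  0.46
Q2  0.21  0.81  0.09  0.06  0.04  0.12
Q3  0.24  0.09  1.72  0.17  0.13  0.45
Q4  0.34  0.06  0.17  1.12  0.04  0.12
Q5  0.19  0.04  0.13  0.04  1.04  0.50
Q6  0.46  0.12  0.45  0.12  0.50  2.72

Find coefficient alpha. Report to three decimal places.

coefficient alpha = 0.509

sum of item variances = 1.17 + 0.81 + 1.72 + 1.12 + 1.04 + 2.72 = 8.58
Σ_{i<j} σ_ij = 3.16
σ²_total = 8.58 + 2 × 3.16 = 14.90
α = (k/(k−1))·(1 − sum of item variances/σ²_total) = (6/5)·(1 − 8.58/14.90) = 0.509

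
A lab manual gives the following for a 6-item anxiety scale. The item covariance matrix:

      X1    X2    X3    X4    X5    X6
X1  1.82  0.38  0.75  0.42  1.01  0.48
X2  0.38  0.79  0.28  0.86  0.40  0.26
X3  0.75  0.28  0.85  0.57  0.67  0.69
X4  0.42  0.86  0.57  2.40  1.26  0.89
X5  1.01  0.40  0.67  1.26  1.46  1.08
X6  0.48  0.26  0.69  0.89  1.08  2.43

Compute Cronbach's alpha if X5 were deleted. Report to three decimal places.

α = 0.717

Remaining items: X1, X2, X3, X4, X6 (k = 5).
sum of item variances = 1.82 + 0.79 + 0.85 + 2.40 + 2.43 = 8.29
σ²_T = 8.29 + 2 × 5.58 = 19.45
α (item deleted) = (5/4)·(1 − 8.29/19.45) = 0.717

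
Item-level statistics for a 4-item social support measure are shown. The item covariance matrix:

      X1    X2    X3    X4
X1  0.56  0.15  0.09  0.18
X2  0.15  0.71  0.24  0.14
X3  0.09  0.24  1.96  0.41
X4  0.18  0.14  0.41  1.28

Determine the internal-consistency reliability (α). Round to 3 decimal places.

sum of item variances = 0.56 + 0.71 + 1.96 + 1.28 = 4.51
Sum of the distinct covariances = 1.21
total variance = 4.51 + 2 × 1.21 = 6.93
α = (k/(k−1))·(1 − sum of item variances/total variance) = (4/3)·(1 − 4.51/6.93) = 0.466

α = 0.466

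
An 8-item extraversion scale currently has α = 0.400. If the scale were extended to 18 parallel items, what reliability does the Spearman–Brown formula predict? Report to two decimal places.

Length factor m = 18/8 = 2.2500
α' = m·α / (1 + (m−1)·α)
   = 18/8 × 0.400 / (1 + (18/8 − 1) × 0.400)
   = 0.9000 / 1.5000 = 0.60

predicted reliability = 0.60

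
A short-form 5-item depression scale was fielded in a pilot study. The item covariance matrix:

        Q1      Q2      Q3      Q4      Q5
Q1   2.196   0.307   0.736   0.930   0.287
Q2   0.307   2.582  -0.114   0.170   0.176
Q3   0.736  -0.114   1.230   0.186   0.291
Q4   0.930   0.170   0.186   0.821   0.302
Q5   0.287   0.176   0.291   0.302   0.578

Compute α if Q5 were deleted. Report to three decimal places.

α = 0.525

Remaining items: Q1, Q2, Q3, Q4 (k = 4).
Σσ²ᵢ = 2.196 + 2.582 + 1.230 + 0.821 = 6.829
Var(T) = 6.829 + 2 × 2.215 = 11.259
α (item deleted) = (4/3)·(1 − 6.829/11.259) = 0.525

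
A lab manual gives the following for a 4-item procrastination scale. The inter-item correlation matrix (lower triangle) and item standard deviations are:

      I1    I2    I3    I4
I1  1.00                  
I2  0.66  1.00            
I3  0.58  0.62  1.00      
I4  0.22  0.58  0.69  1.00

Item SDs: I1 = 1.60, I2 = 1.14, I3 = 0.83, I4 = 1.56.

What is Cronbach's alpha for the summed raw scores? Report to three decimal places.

Cronbach's alpha = 0.787

Σσ²ᵢ = 1.60² + 1.14² + 0.83² + 1.56² = 6.9821
Covariances σ_ij = r_ij · s_i · s_j:
  σ(I1,I2) = 0.66 × 1.60 × 1.14 = 1.2038
  σ(I1,I3) = 0.58 × 1.60 × 0.83 = 0.7702
  σ(I1,I4) = 0.22 × 1.60 × 1.56 = 0.5491
  σ(I2,I3) = 0.62 × 1.14 × 0.83 = 0.5866
  σ(I2,I4) = 0.58 × 1.14 × 1.56 = 1.0315
  σ(I3,I4) = 0.69 × 0.83 × 1.56 = 0.8934
σ²_T = Σσ²ᵢ + 2·Σσ_ij = 6.9821 + 2 × 5.0346 = 17.0513
α = (4/3)·(1 − 6.9821/17.0513) = 0.787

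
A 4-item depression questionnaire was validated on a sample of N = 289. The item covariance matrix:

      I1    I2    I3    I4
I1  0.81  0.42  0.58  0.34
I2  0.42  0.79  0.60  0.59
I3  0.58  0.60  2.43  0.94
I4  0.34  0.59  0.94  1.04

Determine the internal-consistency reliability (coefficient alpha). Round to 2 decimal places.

α = 0.77

Σσ²ᵢ = 0.81 + 0.79 + 2.43 + 1.04 = 5.07
Σ_{i<j} σ_ij = 3.47
Var(T) = 5.07 + 2 × 3.47 = 12.01
α = (k/(k−1))·(1 − Σσ²ᵢ/Var(T)) = (4/3)·(1 − 5.07/12.01) = 0.77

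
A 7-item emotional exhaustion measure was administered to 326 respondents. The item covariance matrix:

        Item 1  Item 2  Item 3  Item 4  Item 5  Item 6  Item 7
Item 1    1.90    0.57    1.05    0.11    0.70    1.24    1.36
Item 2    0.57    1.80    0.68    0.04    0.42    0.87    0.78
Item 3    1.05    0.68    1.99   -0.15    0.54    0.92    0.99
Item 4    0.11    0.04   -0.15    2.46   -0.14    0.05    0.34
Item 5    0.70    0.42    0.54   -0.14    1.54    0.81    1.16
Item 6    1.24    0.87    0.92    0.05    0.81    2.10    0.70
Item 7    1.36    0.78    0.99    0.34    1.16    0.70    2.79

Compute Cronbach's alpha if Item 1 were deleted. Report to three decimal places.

α = 0.670

Remaining items: Item 2, Item 3, Item 4, Item 5, Item 6, Item 7 (k = 6).
ΣVar(i) = 1.80 + 1.99 + 2.46 + 1.54 + 2.10 + 2.79 = 12.68
Var(T) = 12.68 + 2 × 8.01 = 28.70
α (item deleted) = (6/5)·(1 − 12.68/28.70) = 0.670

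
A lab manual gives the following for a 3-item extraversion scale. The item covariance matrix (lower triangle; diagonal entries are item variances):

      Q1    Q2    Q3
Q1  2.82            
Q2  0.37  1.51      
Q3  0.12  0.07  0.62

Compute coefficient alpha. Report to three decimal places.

Σσ²ᵢ = 2.82 + 1.51 + 0.62 = 4.95
Sum of off-diagonal covariances = 0.56
Var(T) = 4.95 + 2 × 0.56 = 6.07
α = (k/(k−1))·(1 − Σσ²ᵢ/Var(T)) = (3/2)·(1 − 4.95/6.07) = 0.277

α = 0.277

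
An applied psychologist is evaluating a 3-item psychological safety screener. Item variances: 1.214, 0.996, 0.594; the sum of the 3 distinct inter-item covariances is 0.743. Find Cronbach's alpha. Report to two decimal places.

Cronbach's alpha = 0.52

ΣVar(i) = 1.214 + 0.996 + 0.594 = 2.804
Sum of distinct covariances = 0.743
σ²_T = ΣVar(i) + 2·Σcov = 2.804 + 2 × 0.743 = 4.290
α = (3/2)·(1 − 2.804/4.290) = 0.52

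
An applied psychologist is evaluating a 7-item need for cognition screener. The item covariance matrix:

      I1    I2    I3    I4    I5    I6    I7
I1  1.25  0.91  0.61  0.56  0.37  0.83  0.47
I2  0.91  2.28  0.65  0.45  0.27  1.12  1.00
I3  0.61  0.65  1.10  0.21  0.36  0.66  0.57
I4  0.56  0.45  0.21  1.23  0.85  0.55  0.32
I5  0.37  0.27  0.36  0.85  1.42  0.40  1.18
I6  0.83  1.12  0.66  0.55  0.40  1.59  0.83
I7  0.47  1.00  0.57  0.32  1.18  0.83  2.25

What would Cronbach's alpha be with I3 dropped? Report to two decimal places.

Cronbach's alpha = 0.80

Remaining items: I1, I2, I4, I5, I6, I7 (k = 6).
ΣVar(i) = 1.25 + 2.28 + 1.23 + 1.42 + 1.59 + 2.25 = 10.02
Var(T) = 10.02 + 2 × 10.11 = 30.24
α (item deleted) = (6/5)·(1 − 10.02/30.24) = 0.80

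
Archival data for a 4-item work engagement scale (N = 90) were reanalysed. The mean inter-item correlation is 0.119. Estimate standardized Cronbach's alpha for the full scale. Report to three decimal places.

Standardized α = k·r̄ / (1 + (k−1)·r̄) = 4 × 0.119 / (1 + 3 × 0.119)
  = 0.4760 / 1.3570 = 0.351

standardized Cronbach's alpha = 0.351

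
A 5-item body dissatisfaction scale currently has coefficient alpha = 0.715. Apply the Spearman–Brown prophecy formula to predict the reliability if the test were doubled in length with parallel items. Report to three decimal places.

predicted reliability = 0.834

Length factor m = 2
α' = m·α / (1 + (m−1)·α)
   = 2 × 0.715 / (1 + (2 − 1) × 0.715)
   = 1.4300 / 1.7150 = 0.834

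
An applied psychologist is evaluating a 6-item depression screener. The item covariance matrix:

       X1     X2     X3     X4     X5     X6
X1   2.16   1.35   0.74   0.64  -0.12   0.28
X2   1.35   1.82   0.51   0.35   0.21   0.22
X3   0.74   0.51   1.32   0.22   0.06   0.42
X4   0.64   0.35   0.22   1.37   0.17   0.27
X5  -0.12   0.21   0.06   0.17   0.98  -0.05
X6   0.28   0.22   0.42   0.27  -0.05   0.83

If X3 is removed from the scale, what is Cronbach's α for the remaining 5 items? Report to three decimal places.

Remaining items: X1, X2, X4, X5, X6 (k = 5).
ΣVar(i) = 2.16 + 1.82 + 1.37 + 0.98 + 0.83 = 7.16
σ²_T = 7.16 + 2 × 3.32 = 13.80
α (item deleted) = (5/4)·(1 − 7.16/13.80) = 0.601

α = 0.601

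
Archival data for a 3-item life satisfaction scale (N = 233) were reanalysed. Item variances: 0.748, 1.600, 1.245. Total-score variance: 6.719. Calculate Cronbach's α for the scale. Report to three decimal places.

Cronbach's α = 0.698

ΣVar(i) = 0.748 + 1.600 + 1.245 = 3.593
α = (k/(k−1))·(1 − ΣVar(i)/total variance) = (3/2)·(1 − 3.593/6.719) = 0.698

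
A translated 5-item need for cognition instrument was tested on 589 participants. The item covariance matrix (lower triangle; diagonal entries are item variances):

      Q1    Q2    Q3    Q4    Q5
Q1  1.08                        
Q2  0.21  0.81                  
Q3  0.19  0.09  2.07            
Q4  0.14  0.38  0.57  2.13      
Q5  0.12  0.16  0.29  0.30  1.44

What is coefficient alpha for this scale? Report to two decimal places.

α = 0.49

Σσᵢ² = 1.08 + 0.81 + 2.07 + 2.13 + 1.44 = 7.53
Sum of the distinct covariances = 2.45
total variance = 7.53 + 2 × 2.45 = 12.43
α = (k/(k−1))·(1 − Σσᵢ²/total variance) = (5/4)·(1 − 7.53/12.43) = 0.49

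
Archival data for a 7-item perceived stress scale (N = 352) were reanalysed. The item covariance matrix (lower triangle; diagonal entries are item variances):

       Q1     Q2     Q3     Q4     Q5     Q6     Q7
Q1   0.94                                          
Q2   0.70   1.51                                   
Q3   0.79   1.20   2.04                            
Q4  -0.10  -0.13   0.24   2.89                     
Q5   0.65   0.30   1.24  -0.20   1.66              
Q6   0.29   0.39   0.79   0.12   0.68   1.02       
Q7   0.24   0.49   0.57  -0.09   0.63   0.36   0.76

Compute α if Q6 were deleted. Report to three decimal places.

α = 0.686

Remaining items: Q1, Q2, Q3, Q4, Q5, Q7 (k = 6).
sum of item variances = 0.94 + 1.51 + 2.04 + 2.89 + 1.66 + 0.76 = 9.80
total variance = 9.80 + 2 × 6.53 = 22.86
α (item deleted) = (6/5)·(1 − 9.80/22.86) = 0.686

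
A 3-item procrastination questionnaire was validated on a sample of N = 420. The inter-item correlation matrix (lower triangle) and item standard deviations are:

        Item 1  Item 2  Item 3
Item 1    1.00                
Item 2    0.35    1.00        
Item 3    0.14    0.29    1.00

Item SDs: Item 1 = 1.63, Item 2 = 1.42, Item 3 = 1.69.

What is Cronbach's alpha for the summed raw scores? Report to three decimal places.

Cronbach's alpha = 0.502

Σσ²ᵢ = 1.63² + 1.42² + 1.69² = 7.5294
Covariances σ_ij = r_ij · s_i · s_j:
  σ(Item 1,Item 2) = 0.35 × 1.63 × 1.42 = 0.8101
  σ(Item 1,Item 3) = 0.14 × 1.63 × 1.69 = 0.3857
  σ(Item 2,Item 3) = 0.29 × 1.42 × 1.69 = 0.6959
σ²_T = Σσ²ᵢ + 2·Σσ_ij = 7.5294 + 2 × 1.8917 = 11.3128
α = (3/2)·(1 − 7.5294/11.3128) = 0.502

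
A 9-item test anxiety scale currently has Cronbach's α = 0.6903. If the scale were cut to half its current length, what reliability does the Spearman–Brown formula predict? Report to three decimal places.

Length factor m = 1/2
α' = m·α / (1 − (1−m)·α)
   = 1/2 × 0.6903 / (1 − (1 − 1/2) × 0.6903)
   = 0.3452 / 0.6548 = 0.527

predicted reliability = 0.527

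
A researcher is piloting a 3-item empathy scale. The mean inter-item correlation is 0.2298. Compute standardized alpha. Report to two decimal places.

standardized alpha = 0.47

Standardized α = k·r̄ / (1 + (k−1)·r̄) = 3 × 0.2298 / (1 + 2 × 0.2298)
  = 0.6894 / 1.4596 = 0.47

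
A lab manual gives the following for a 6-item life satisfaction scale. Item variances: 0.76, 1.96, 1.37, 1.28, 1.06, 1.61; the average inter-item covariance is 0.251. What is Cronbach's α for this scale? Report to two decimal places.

Cronbach's α = 0.58

sum of item variances = 0.76 + 1.96 + 1.37 + 1.28 + 1.06 + 1.61 = 8.04
Sum of the 15 distinct covariances = 15 × 0.251 = 3.765
σ²_total = sum of item variances + 2·Σcov = 8.04 + 2 × 3.765 = 15.570
α = (6/5)·(1 − 8.04/15.570) = 0.58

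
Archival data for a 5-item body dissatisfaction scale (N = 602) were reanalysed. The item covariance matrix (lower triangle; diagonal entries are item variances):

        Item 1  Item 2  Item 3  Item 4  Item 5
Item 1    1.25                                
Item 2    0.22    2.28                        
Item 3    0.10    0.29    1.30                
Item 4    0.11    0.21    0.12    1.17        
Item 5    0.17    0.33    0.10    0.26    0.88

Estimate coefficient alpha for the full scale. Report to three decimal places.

Σσ²ᵢ = 1.25 + 2.28 + 1.30 + 1.17 + 0.88 = 6.88
Sum of the distinct covariances = 1.91
Var(T) = 6.88 + 2 × 1.91 = 10.70
α = (k/(k−1))·(1 − Σσ²ᵢ/Var(T)) = (5/4)·(1 − 6.88/10.70) = 0.446

coefficient alpha = 0.446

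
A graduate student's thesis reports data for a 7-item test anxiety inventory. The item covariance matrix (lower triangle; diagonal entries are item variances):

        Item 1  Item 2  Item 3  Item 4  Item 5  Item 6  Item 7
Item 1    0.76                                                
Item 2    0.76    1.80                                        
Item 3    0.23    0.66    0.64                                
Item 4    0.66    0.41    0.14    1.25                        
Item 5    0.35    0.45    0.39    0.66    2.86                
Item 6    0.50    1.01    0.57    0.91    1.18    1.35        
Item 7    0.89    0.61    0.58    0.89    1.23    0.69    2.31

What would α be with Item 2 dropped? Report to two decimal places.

α = 0.82

Remaining items: Item 1, Item 3, Item 4, Item 5, Item 6, Item 7 (k = 6).
sum of item variances = 0.76 + 0.64 + 1.25 + 2.86 + 1.35 + 2.31 = 9.17
Var(T) = 9.17 + 2 × 9.87 = 28.91
α (item deleted) = (6/5)·(1 − 9.17/28.91) = 0.82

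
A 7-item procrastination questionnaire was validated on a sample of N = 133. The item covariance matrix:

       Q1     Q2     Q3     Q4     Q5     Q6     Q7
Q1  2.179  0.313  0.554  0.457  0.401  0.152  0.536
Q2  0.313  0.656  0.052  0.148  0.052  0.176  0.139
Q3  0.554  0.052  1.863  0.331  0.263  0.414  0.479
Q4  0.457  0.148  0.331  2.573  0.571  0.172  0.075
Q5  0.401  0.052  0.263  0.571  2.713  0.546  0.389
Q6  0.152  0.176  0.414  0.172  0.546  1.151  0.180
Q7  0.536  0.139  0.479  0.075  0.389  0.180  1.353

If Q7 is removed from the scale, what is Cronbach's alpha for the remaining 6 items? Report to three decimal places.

Cronbach's alpha = 0.543

Remaining items: Q1, Q2, Q3, Q4, Q5, Q6 (k = 6).
Σσ²ᵢ = 2.179 + 0.656 + 1.863 + 2.573 + 2.713 + 1.151 = 11.135
Var(T) = 11.135 + 2 × 4.602 = 20.339
α (item deleted) = (6/5)·(1 − 11.135/20.339) = 0.543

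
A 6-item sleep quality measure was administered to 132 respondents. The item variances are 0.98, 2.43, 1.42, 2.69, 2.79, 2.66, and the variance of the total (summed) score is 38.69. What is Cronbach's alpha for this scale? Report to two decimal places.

Cronbach's alpha = 0.80

sum of item variances = 0.98 + 2.43 + 1.42 + 2.69 + 2.79 + 2.66 = 12.97
α = (k/(k−1))·(1 − sum of item variances/σ²_total) = (6/5)·(1 − 12.97/38.69) = 0.80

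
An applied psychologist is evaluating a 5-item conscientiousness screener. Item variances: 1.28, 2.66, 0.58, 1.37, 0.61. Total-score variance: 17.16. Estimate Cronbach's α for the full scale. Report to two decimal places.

Σσ²ᵢ = 1.28 + 2.66 + 0.58 + 1.37 + 0.61 = 6.50
α = (k/(k−1))·(1 − Σσ²ᵢ/total variance) = (5/4)·(1 − 6.50/17.16) = 0.78

Cronbach's α = 0.78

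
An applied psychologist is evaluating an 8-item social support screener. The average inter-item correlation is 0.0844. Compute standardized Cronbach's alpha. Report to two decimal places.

α = 0.42

Standardized α = k·r̄ / (1 + (k−1)·r̄) = 8 × 0.0844 / (1 + 7 × 0.0844)
  = 0.6752 / 1.5908 = 0.42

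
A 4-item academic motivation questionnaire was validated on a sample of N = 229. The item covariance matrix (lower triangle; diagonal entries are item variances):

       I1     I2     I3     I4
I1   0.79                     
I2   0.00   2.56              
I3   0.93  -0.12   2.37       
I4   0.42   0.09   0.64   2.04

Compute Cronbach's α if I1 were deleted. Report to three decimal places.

Cronbach's α = 0.223

Remaining items: I2, I3, I4 (k = 3).
ΣVar(i) = 2.56 + 2.37 + 2.04 = 6.97
total variance = 6.97 + 2 × 0.61 = 8.19
α (item deleted) = (3/2)·(1 − 6.97/8.19) = 0.223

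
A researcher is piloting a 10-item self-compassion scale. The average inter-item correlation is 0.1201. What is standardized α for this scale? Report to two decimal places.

Standardized α = k·r̄ / (1 + (k−1)·r̄) = 10 × 0.1201 / (1 + 9 × 0.1201)
  = 1.2010 / 2.0809 = 0.58

standardized α = 0.58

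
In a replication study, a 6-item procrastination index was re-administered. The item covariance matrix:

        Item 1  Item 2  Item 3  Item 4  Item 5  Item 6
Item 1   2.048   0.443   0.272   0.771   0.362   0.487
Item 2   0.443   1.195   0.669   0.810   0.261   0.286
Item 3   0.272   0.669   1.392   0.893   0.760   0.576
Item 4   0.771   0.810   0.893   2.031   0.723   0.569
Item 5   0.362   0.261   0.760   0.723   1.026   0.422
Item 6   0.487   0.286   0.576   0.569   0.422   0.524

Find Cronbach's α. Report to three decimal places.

Σσ²ᵢ = 2.048 + 1.195 + 1.392 + 2.031 + 1.026 + 0.524 = 8.216
Sum of the distinct covariances = 8.304
σ²_T = 8.216 + 2 × 8.304 = 24.824
α = (k/(k−1))·(1 − Σσ²ᵢ/σ²_T) = (6/5)·(1 − 8.216/24.824) = 0.803

Cronbach's α = 0.803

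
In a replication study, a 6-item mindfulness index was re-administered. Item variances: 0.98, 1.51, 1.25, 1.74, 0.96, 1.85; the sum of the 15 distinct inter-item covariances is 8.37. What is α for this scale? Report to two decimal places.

α = 0.80

sum of item variances = 0.98 + 1.51 + 1.25 + 1.74 + 0.96 + 1.85 = 8.29
Sum of distinct covariances = 8.37
σ²_T = sum of item variances + 2·Σcov = 8.29 + 2 × 8.37 = 25.03
α = (6/5)·(1 − 8.29/25.03) = 0.80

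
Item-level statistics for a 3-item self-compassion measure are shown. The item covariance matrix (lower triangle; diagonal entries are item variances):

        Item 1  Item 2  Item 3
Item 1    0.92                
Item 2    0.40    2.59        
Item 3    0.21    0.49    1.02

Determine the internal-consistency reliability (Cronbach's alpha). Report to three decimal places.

sum of item variances = 0.92 + 2.59 + 1.02 = 4.53
Σ_{i<j} σ_ij = 1.10
σ²_T = 4.53 + 2 × 1.10 = 6.73
α = (k/(k−1))·(1 − sum of item variances/σ²_T) = (3/2)·(1 − 4.53/6.73) = 0.490

Cronbach's alpha = 0.490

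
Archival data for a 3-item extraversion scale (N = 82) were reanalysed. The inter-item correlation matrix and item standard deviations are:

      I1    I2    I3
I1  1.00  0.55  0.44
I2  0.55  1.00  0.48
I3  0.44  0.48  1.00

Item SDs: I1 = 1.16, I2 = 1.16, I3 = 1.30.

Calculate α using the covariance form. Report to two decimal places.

α = 0.74

Σσ²ᵢ = 1.16² + 1.16² + 1.30² = 4.3812
Covariances σ_ij = r_ij · s_i · s_j:
  σ(I1,I2) = 0.55 × 1.16 × 1.16 = 0.7401
  σ(I1,I3) = 0.44 × 1.16 × 1.30 = 0.6635
  σ(I2,I3) = 0.48 × 1.16 × 1.30 = 0.7238
σ²_T = Σσ²ᵢ + 2·Σσ_ij = 4.3812 + 2 × 2.1274 = 8.6360
α = (3/2)·(1 − 4.3812/8.6360) = 0.74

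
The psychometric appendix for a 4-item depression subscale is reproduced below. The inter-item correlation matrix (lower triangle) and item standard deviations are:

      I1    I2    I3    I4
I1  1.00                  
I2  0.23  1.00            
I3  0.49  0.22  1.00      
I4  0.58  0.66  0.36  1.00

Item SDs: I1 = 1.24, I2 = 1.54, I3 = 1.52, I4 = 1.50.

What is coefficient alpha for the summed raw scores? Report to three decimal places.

Σσ²ᵢ = 1.24² + 1.54² + 1.52² + 1.50² = 8.4696
Covariances σ_ij = r_ij · s_i · s_j:
  σ(I1,I2) = 0.23 × 1.24 × 1.54 = 0.4392
  σ(I1,I3) = 0.49 × 1.24 × 1.52 = 0.9236
  σ(I1,I4) = 0.58 × 1.24 × 1.50 = 1.0788
  σ(I2,I3) = 0.22 × 1.54 × 1.52 = 0.5150
  σ(I2,I4) = 0.66 × 1.54 × 1.50 = 1.5246
  σ(I3,I4) = 0.36 × 1.52 × 1.50 = 0.8208
σ²_T = Σσ²ᵢ + 2·Σσ_ij = 8.4696 + 2 × 5.3020 = 19.0736
α = (4/3)·(1 − 8.4696/19.0736) = 0.741

α = 0.741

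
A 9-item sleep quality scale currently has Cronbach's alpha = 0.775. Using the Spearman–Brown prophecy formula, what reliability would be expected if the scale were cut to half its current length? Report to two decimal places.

Length factor m = 1/2
α' = m·α / (1 − (1−m)·α)
   = 1/2 × 0.775 / (1 − (1 − 1/2) × 0.775)
   = 0.3875 / 0.6125 = 0.63

predicted reliability = 0.63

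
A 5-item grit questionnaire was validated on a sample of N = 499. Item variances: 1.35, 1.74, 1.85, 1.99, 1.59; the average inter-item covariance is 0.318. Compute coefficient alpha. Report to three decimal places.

Σσᵢ² = 1.35 + 1.74 + 1.85 + 1.99 + 1.59 = 8.52
Sum of the 10 distinct covariances = 10 × 0.318 = 3.180
σ²_T = Σσᵢ² + 2·Σcov = 8.52 + 2 × 3.180 = 14.880
α = (5/4)·(1 − 8.52/14.880) = 0.534

α = 0.534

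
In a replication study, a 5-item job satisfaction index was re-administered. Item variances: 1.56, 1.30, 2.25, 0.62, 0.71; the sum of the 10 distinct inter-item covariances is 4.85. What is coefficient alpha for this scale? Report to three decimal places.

Σσᵢ² = 1.56 + 1.30 + 2.25 + 0.62 + 0.71 = 6.44
Sum of distinct covariances = 4.85
Var(T) = Σσᵢ² + 2·Σcov = 6.44 + 2 × 4.85 = 16.14
α = (5/4)·(1 − 6.44/16.14) = 0.751

coefficient alpha = 0.751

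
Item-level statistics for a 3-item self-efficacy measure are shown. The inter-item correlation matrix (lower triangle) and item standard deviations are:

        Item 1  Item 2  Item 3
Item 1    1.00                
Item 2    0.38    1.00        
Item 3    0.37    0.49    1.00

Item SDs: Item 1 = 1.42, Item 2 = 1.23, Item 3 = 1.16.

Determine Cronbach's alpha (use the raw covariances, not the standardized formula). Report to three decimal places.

α = 0.671

Σσ²ᵢ = 1.42² + 1.23² + 1.16² = 4.8749
Covariances σ_ij = r_ij · s_i · s_j:
  σ(Item 1,Item 2) = 0.38 × 1.42 × 1.23 = 0.6637
  σ(Item 1,Item 3) = 0.37 × 1.42 × 1.16 = 0.6095
  σ(Item 2,Item 3) = 0.49 × 1.23 × 1.16 = 0.6991
σ²_T = Σσ²ᵢ + 2·Σσ_ij = 4.8749 + 2 × 1.9723 = 8.8195
α = (3/2)·(1 − 4.8749/8.8195) = 0.671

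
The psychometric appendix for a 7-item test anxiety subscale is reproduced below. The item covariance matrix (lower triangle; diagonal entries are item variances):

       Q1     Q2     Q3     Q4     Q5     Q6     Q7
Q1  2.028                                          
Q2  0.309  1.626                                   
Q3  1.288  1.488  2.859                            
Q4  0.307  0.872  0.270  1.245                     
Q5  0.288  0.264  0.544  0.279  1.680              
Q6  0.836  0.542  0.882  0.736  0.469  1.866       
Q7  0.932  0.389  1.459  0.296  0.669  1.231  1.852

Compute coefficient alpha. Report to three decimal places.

α = 0.800

Σσ²ᵢ = 2.028 + 1.626 + 2.859 + 1.245 + 1.680 + 1.866 + 1.852 = 13.156
Sum of off-diagonal covariances = 14.350
σ²_T = 13.156 + 2 × 14.350 = 41.856
α = (k/(k−1))·(1 − Σσ²ᵢ/σ²_T) = (7/6)·(1 − 13.156/41.856) = 0.800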